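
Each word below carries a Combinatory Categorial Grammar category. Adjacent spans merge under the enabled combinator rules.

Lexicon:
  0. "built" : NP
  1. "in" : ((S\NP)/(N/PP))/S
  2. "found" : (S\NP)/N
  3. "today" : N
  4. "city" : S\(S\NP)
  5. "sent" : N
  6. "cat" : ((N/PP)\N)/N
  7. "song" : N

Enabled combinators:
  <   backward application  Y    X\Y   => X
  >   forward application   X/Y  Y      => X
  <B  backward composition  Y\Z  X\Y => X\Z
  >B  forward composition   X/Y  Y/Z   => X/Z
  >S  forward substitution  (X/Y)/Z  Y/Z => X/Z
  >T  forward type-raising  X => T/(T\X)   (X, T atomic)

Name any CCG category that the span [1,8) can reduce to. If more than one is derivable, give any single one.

S\NP

[0,8] S   >
  [0,1] S/(S\NP)   >T
    [0,1] "built" : NP
  [1,8] S\NP   >
    [1,5] (S\NP)/(N/PP)   >
      [1,2] "in" : ((S\NP)/(N/PP))/S
      [2,5] S   <
        [2,4] S\NP   >
          [2,3] "found" : (S\NP)/N
          [3,4] "today" : N
        [4,5] "city" : S\(S\NP)
    [5,8] N/PP   <
      [5,6] "sent" : N
      [6,8] (N/PP)\N   >
        [6,7] "cat" : ((N/PP)\N)/N
        [7,8] "song" : N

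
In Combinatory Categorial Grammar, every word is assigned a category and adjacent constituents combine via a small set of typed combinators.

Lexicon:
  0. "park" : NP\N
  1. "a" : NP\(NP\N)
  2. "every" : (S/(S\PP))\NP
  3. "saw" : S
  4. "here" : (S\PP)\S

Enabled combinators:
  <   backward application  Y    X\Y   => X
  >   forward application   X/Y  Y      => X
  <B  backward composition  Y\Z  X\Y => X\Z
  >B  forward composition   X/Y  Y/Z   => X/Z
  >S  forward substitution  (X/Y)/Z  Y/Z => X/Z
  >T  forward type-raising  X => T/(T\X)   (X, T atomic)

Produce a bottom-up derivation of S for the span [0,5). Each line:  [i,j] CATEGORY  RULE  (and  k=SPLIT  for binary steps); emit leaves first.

[0,5] S   >
  [0,3] S/(S\PP)   <
    [0,2] NP   <
      [0,1] "park" : NP\N
      [1,2] "a" : NP\(NP\N)
    [2,3] "every" : (S/(S\PP))\NP
  [3,5] S\PP   <
    [3,4] "saw" : S
    [4,5] "here" : (S\PP)\S

[0,1] NP\N  lex  "park"
[1,2] NP\(NP\N)  lex  "a"
[0,2] NP  <  k=1
[2,3] (S/(S\PP))\NP  lex  "every"
[0,3] S/(S\PP)  <  k=2
[3,4] S  lex  "saw"
[4,5] (S\PP)\S  lex  "here"
[3,5] S\PP  <  k=4
[0,5] S  >  k=3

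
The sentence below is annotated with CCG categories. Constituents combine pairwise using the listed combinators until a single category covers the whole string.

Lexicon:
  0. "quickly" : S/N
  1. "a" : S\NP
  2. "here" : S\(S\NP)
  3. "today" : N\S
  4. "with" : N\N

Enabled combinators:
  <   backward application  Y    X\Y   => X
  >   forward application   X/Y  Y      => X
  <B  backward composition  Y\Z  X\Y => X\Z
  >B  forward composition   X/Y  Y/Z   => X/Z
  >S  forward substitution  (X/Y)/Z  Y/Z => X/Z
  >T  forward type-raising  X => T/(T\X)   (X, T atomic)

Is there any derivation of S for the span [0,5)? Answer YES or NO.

[0,5] S   >
  [0,1] "quickly" : S/N
  [1,5] N   <
    [1,3] S   <
      [1,2] "a" : S\NP
      [2,3] "here" : S\(S\NP)
    [3,5] N\S   <B
      [3,4] "today" : N\S
      [4,5] "with" : N\N

YES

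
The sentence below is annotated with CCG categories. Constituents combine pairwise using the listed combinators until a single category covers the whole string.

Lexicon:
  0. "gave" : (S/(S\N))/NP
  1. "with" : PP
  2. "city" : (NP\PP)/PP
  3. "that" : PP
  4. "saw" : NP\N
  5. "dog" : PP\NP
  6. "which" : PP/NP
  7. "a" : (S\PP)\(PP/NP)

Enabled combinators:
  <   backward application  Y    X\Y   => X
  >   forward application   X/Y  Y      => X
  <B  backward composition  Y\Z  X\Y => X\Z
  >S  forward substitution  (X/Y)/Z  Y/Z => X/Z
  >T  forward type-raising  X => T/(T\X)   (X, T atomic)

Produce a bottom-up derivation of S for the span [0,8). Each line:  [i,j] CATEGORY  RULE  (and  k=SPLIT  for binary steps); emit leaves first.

[0,8] S   >
  [0,4] S/(S\N)   >
    [0,1] "gave" : (S/(S\N))/NP
    [1,4] NP   >
      [1,2] NP/(NP\PP)   >T
        [1,2] "with" : PP
      [2,4] NP\PP   >
        [2,3] "city" : (NP\PP)/PP
        [3,4] "that" : PP
  [4,8] S\N   <B
    [4,6] PP\N   <B
      [4,5] "saw" : NP\N
      [5,6] "dog" : PP\NP
    [6,8] S\PP   <
      [6,7] "which" : PP/NP
      [7,8] "a" : (S\PP)\(PP/NP)

[0,1] (S/(S\N))/NP  lex  "gave"
[1,2] PP  lex  "with"
[1,2] NP/(NP\PP)  >T
[2,3] (NP\PP)/PP  lex  "city"
[3,4] PP  lex  "that"
[2,4] NP\PP  >  k=3
[1,4] NP  >  k=2
[0,4] S/(S\N)  >  k=1
[4,5] NP\N  lex  "saw"
[5,6] PP\NP  lex  "dog"
[4,6] PP\N  <B  k=5
[6,7] PP/NP  lex  "which"
[7,8] (S\PP)\(PP/NP)  lex  "a"
[6,8] S\PP  <  k=7
[4,8] S\N  <B  k=6
[0,8] S  >  k=4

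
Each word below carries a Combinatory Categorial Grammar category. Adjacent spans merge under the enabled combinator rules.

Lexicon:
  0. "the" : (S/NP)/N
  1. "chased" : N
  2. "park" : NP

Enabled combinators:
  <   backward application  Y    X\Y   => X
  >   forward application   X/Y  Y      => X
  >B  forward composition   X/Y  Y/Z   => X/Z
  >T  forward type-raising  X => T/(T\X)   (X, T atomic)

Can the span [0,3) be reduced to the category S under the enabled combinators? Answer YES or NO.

YES

[0,3] S   >
  [0,2] S/NP   >
    [0,1] "the" : (S/NP)/N
    [1,2] "chased" : N
  [2,3] "park" : NP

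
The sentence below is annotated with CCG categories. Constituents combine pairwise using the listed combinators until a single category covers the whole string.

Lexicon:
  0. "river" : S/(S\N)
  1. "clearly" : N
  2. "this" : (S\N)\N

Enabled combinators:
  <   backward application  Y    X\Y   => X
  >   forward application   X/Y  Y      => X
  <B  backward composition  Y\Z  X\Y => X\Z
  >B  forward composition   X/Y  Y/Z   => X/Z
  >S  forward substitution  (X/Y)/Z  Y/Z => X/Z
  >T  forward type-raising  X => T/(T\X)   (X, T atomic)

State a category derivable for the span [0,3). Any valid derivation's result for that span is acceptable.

S

[0,3] S   >
  [0,1] "river" : S/(S\N)
  [1,3] S\N   <
    [1,2] "clearly" : N
    [2,3] "this" : (S\N)\N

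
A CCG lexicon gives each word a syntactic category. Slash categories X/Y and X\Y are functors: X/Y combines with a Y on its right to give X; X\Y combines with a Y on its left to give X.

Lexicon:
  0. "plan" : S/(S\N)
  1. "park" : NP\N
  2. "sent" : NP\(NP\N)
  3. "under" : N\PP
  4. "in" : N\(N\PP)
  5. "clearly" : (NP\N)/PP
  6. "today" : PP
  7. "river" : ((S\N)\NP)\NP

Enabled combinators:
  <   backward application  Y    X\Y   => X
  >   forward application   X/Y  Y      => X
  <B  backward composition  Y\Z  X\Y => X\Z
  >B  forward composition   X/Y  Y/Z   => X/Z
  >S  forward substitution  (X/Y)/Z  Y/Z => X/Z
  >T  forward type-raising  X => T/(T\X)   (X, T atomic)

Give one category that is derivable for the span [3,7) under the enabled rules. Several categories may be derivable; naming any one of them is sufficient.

[0,8] S   >
  [0,1] "plan" : S/(S\N)
  [1,8] S\N   <
    [1,3] NP   <
      [1,2] "park" : NP\N
      [2,3] "sent" : NP\(NP\N)
    [3,8] (S\N)\NP   <
      [3,7] NP   <
        [3,5] N   <
          [3,4] "under" : N\PP
          [4,5] "in" : N\(N\PP)
        [5,7] NP\N   >
          [5,6] "clearly" : (NP\N)/PP
          [6,7] "today" : PP
      [7,8] "river" : ((S\N)\NP)\NP

NP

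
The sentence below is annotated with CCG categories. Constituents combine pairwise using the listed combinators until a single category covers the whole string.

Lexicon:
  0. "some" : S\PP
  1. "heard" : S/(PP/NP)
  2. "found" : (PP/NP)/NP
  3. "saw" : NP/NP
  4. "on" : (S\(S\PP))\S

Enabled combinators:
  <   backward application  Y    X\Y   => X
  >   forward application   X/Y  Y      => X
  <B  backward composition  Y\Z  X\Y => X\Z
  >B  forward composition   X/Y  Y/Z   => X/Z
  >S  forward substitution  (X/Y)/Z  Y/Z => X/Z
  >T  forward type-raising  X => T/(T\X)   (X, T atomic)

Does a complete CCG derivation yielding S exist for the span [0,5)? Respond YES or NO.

[0,5] S   <
  [0,1] "some" : S\PP
  [1,5] S\(S\PP)   <
    [1,4] S   >
      [1,2] "heard" : S/(PP/NP)
      [2,4] PP/NP   >S
        [2,3] "found" : (PP/NP)/NP
        [3,4] "saw" : NP/NP
    [4,5] "on" : (S\(S\PP))\S

YES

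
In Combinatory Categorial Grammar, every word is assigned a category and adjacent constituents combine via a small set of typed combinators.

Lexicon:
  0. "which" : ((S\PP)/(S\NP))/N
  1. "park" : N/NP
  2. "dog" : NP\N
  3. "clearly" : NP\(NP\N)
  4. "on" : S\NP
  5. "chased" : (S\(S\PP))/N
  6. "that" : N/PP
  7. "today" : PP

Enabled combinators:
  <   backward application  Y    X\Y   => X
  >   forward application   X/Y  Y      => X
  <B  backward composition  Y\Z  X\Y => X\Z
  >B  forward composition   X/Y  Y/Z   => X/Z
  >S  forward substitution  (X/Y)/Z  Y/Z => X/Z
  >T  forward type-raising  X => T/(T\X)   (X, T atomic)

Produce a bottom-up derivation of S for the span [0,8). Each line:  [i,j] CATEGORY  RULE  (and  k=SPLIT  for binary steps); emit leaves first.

[0,8] S   <
  [0,5] S\PP   >
    [0,4] (S\PP)/(S\NP)   >
      [0,1] "which" : ((S\PP)/(S\NP))/N
      [1,4] N   >
        [1,2] "park" : N/NP
        [2,4] NP   <
          [2,3] "dog" : NP\N
          [3,4] "clearly" : NP\(NP\N)
    [4,5] "on" : S\NP
  [5,8] S\(S\PP)   >
    [5,6] "chased" : (S\(S\PP))/N
    [6,8] N   >
      [6,7] "that" : N/PP
      [7,8] "today" : PP

[0,1] ((S\PP)/(S\NP))/N  lex  "which"
[1,2] N/NP  lex  "park"
[2,3] NP\N  lex  "dog"
[3,4] NP\(NP\N)  lex  "clearly"
[2,4] NP  <  k=3
[1,4] N  >  k=2
[0,4] (S\PP)/(S\NP)  >  k=1
[4,5] S\NP  lex  "on"
[0,5] S\PP  >  k=4
[5,6] (S\(S\PP))/N  lex  "chased"
[6,7] N/PP  lex  "that"
[7,8] PP  lex  "today"
[6,8] N  >  k=7
[5,8] S\(S\PP)  >  k=6
[0,8] S  <  k=5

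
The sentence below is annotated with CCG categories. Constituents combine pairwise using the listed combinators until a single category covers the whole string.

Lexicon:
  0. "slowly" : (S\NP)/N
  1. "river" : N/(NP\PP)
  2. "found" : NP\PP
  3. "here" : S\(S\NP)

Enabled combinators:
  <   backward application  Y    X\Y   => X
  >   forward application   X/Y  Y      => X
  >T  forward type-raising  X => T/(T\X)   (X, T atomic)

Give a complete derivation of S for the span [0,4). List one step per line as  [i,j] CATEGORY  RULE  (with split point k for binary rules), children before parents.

[0,4] S   <
  [0,3] S\NP   >
    [0,1] "slowly" : (S\NP)/N
    [1,3] N   >
      [1,2] "river" : N/(NP\PP)
      [2,3] "found" : NP\PP
  [3,4] "here" : S\(S\NP)

[0,1] (S\NP)/N  lex  "slowly"
[1,2] N/(NP\PP)  lex  "river"
[2,3] NP\PP  lex  "found"
[1,3] N  >  k=2
[0,3] S\NP  >  k=1
[3,4] S\(S\NP)  lex  "here"
[0,4] S  <  k=3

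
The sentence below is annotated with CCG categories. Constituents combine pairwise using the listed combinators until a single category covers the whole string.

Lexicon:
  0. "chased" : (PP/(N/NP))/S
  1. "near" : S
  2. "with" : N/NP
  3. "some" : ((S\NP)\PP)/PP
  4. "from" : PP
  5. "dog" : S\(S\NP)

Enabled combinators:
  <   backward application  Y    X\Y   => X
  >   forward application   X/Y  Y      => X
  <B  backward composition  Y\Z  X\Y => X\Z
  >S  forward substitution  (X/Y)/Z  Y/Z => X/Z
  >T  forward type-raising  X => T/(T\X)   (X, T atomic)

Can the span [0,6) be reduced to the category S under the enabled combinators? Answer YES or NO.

[0,6] S   <
  [0,5] S\NP   <
    [0,3] PP   >
      [0,2] PP/(N/NP)   >
        [0,1] "chased" : (PP/(N/NP))/S
        [1,2] "near" : S
      [2,3] "with" : N/NP
    [3,5] (S\NP)\PP   >
      [3,4] "some" : ((S\NP)\PP)/PP
      [4,5] "from" : PP
  [5,6] "dog" : S\(S\NP)

YES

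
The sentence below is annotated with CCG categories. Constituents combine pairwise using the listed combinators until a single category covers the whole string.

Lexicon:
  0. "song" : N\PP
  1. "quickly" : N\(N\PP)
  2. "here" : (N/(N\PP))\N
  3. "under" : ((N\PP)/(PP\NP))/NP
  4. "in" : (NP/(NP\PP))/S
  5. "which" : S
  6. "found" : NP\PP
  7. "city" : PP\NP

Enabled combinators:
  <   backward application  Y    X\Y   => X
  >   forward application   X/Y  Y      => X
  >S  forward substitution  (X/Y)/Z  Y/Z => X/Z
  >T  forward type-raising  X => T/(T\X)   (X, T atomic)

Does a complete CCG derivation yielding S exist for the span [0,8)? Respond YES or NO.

NO

N\PP N\(N\PP) (N/(N\PP))\N ((N\PP)/(PP\NP))/NP (NP/(NP\PP))/S S NP\PP PP\NP
CKY chart[0,8] = {N, N/(N\N), NP/(NP\N), PP/(PP\N), S/(S\N)}; S ∉ chart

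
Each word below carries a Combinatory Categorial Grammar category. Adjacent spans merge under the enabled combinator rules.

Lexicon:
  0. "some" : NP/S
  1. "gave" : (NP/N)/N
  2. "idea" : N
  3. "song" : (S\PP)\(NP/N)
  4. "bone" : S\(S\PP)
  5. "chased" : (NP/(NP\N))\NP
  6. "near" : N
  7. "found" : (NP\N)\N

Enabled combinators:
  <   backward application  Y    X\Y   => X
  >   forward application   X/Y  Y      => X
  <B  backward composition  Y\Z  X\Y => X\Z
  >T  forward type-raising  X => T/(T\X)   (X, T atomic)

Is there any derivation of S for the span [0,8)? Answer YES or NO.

NP/S (NP/N)/N N (S\PP)\(NP/N) S\(S\PP) (NP/(NP\N))\NP N (NP\N)\N
CKY chart[0,8] = {N/(N\NP), NP, NP/(NP\NP), PP/(PP\NP), S/(S\NP)}; S ∉ chart

NO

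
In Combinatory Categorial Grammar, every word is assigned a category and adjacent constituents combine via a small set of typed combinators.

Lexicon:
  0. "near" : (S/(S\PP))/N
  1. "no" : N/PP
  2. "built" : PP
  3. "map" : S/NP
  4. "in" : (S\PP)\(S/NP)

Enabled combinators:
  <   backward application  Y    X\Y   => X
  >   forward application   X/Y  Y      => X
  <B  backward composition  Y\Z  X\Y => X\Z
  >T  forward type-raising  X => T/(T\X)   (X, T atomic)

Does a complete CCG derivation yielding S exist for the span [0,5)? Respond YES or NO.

[0,5] S   >
  [0,3] S/(S\PP)   >
    [0,1] "near" : (S/(S\PP))/N
    [1,3] N   >
      [1,2] "no" : N/PP
      [2,3] "built" : PP
  [3,5] S\PP   <
    [3,4] "map" : S/NP
    [4,5] "in" : (S\PP)\(S/NP)

YES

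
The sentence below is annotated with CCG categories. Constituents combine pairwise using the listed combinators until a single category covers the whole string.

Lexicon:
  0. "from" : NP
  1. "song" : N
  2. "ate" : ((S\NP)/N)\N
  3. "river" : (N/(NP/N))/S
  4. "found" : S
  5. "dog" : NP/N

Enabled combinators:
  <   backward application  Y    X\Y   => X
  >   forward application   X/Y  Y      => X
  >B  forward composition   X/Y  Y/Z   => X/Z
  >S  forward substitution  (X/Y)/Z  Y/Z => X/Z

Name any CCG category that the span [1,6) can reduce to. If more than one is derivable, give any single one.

S\NP

[0,6] S   <
  [0,1] "from" : NP
  [1,6] S\NP   >
    [1,3] (S\NP)/N   <
      [1,2] "song" : N
      [2,3] "ate" : ((S\NP)/N)\N
    [3,6] N   >
      [3,5] N/(NP/N)   >
        [3,4] "river" : (N/(NP/N))/S
        [4,5] "found" : S
      [5,6] "dog" : NP/N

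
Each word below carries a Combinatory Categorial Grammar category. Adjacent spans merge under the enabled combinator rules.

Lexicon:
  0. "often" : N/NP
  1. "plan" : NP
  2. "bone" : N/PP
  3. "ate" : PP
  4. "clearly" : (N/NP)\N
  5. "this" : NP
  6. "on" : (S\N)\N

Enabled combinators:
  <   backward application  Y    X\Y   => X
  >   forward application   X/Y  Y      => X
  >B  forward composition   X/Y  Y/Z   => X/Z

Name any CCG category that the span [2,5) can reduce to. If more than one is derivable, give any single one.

N/NP

[0,7] S   <
  [0,2] N   >
    [0,1] "often" : N/NP
    [1,2] "plan" : NP
  [2,7] S\N   <
    [2,6] N   >
      [2,5] N/NP   <
        [2,4] N   >
          [2,3] "bone" : N/PP
          [3,4] "ate" : PP
        [4,5] "clearly" : (N/NP)\N
      [5,6] "this" : NP
    [6,7] "on" : (S\N)\N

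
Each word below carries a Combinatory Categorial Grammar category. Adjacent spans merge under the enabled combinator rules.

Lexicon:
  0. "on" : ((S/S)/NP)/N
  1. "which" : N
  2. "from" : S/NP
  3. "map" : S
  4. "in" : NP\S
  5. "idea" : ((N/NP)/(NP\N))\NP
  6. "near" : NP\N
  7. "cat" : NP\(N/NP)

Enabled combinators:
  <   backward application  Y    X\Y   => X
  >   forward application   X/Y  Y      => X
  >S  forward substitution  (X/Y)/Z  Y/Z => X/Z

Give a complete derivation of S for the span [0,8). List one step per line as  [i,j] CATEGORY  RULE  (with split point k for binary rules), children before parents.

[0,8] S   >
  [0,3] S/NP   >S
    [0,2] (S/S)/NP   >
      [0,1] "on" : ((S/S)/NP)/N
      [1,2] "which" : N
    [2,3] "from" : S/NP
  [3,8] NP   <
    [3,7] N/NP   >
      [3,6] (N/NP)/(NP\N)   <
        [3,5] NP   <
          [3,4] "map" : S
          [4,5] "in" : NP\S
        [5,6] "idea" : ((N/NP)/(NP\N))\NP
      [6,7] "near" : NP\N
    [7,8] "cat" : NP\(N/NP)

[0,1] ((S/S)/NP)/N  lex  "on"
[1,2] N  lex  "which"
[0,2] (S/S)/NP  >  k=1
[2,3] S/NP  lex  "from"
[0,3] S/NP  >S  k=2
[3,4] S  lex  "map"
[4,5] NP\S  lex  "in"
[3,5] NP  <  k=4
[5,6] ((N/NP)/(NP\N))\NP  lex  "idea"
[3,6] (N/NP)/(NP\N)  <  k=5
[6,7] NP\N  lex  "near"
[3,7] N/NP  >  k=6
[7,8] NP\(N/NP)  lex  "cat"
[3,8] NP  <  k=7
[0,8] S  >  k=3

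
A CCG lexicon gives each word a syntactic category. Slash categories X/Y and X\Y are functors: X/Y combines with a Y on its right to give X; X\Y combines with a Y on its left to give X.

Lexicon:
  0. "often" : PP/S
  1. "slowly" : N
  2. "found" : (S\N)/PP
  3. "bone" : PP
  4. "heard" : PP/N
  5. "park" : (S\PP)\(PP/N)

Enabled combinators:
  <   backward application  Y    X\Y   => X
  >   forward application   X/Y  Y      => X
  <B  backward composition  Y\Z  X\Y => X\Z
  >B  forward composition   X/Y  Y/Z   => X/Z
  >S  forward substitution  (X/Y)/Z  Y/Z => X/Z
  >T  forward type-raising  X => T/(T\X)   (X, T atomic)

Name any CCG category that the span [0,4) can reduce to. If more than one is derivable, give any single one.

PP

[0,6] S   <
  [0,4] PP   >
    [0,1] "often" : PP/S
    [1,4] S   <
      [1,2] "slowly" : N
      [2,4] S\N   >
        [2,3] "found" : (S\N)/PP
        [3,4] "bone" : PP
  [4,6] S\PP   <
    [4,5] "heard" : PP/N
    [5,6] "park" : (S\PP)\(PP/N)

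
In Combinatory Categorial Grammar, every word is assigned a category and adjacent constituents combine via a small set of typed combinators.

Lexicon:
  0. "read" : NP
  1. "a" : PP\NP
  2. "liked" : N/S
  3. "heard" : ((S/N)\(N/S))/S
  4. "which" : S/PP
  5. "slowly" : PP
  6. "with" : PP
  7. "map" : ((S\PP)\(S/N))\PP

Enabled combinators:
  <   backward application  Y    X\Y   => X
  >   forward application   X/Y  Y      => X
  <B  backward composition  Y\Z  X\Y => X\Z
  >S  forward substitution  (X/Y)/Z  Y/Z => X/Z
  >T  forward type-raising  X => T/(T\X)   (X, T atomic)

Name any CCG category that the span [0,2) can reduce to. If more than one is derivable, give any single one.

PP

[0,8] S   <
  [0,2] PP   >
    [0,1] PP/(PP\NP)   >T
      [0,1] "read" : NP
    [1,2] "a" : PP\NP
  [2,8] S\PP   <
    [2,6] S/N   <
      [2,3] "liked" : N/S
      [3,6] (S/N)\(N/S)   >
        [3,4] "heard" : ((S/N)\(N/S))/S
        [4,6] S   >
          [4,5] "which" : S/PP
          [5,6] "slowly" : PP
    [6,8] (S\PP)\(S/N)   <
      [6,7] "with" : PP
      [7,8] "map" : ((S\PP)\(S/N))\PP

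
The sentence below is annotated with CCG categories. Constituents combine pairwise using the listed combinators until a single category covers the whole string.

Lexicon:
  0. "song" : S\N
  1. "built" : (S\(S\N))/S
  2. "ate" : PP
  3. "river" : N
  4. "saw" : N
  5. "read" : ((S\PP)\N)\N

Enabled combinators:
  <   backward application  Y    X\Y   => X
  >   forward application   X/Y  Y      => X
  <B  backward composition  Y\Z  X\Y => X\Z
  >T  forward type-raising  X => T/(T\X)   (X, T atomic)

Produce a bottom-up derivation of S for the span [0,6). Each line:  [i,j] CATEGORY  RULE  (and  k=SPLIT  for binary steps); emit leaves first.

[0,6] S   <
  [0,1] "song" : S\N
  [1,6] S\(S\N)   >
    [1,2] "built" : (S\(S\N))/S
    [2,6] S   <
      [2,3] "ate" : PP
      [3,6] S\PP   <
        [3,4] "river" : N
        [4,6] (S\PP)\N   <
          [4,5] "saw" : N
          [5,6] "read" : ((S\PP)\N)\N

[0,1] S\N  lex  "song"
[1,2] (S\(S\N))/S  lex  "built"
[2,3] PP  lex  "ate"
[3,4] N  lex  "river"
[4,5] N  lex  "saw"
[5,6] ((S\PP)\N)\N  lex  "read"
[4,6] (S\PP)\N  <  k=5
[3,6] S\PP  <  k=4
[2,6] S  <  k=3
[1,6] S\(S\N)  >  k=2
[0,6] S  <  k=1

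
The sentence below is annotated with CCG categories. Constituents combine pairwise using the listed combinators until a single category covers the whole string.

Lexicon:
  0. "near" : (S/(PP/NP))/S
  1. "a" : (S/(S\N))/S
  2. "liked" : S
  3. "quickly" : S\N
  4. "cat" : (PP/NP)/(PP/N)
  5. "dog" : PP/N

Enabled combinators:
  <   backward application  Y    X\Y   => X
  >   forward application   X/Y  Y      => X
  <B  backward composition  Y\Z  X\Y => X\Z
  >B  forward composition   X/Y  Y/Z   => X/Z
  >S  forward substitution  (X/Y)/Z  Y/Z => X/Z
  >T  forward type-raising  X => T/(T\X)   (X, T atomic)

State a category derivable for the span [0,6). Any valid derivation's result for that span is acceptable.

S

[0,6] S   >
  [0,4] S/(PP/NP)   >
    [0,1] "near" : (S/(PP/NP))/S
    [1,4] S   >
      [1,3] S/(S\N)   >
        [1,2] "a" : (S/(S\N))/S
        [2,3] "liked" : S
      [3,4] "quickly" : S\N
  [4,6] PP/NP   >
    [4,5] "cat" : (PP/NP)/(PP/N)
    [5,6] "dog" : PP/N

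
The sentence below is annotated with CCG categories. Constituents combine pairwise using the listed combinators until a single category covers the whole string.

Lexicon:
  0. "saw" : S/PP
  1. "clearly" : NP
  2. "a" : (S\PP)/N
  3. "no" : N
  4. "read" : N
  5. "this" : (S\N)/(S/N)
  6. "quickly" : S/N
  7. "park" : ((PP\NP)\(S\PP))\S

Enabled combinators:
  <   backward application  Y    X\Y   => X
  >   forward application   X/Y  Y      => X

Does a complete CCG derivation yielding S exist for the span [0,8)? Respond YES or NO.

[0,8] S   >
  [0,1] "saw" : S/PP
  [1,8] PP   <
    [1,2] "clearly" : NP
    [2,8] PP\NP   <
      [2,4] S\PP   >
        [2,3] "a" : (S\PP)/N
        [3,4] "no" : N
      [4,8] (PP\NP)\(S\PP)   <
        [4,7] S   <
          [4,5] "read" : N
          [5,7] S\N   >
            [5,6] "this" : (S\N)/(S/N)
            [6,7] "quickly" : S/N
        [7,8] "park" : ((PP\NP)\(S\PP))\S

YES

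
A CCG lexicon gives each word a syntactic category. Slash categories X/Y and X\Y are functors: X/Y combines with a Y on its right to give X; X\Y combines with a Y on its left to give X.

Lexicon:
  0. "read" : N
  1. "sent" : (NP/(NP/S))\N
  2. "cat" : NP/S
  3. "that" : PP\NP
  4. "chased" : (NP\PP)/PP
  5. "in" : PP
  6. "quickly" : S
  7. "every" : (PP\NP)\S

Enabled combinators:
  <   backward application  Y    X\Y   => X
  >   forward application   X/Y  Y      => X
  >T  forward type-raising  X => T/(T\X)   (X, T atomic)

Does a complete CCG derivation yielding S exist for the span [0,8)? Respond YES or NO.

N (NP/(NP/S))\N NP/S PP\NP (NP\PP)/PP PP S (PP\NP)\S
CKY chart[0,8] = {N/(N\PP), NP/(NP\PP), PP, PP/(PP\PP), S/(S\PP)}; S ∉ chart

NO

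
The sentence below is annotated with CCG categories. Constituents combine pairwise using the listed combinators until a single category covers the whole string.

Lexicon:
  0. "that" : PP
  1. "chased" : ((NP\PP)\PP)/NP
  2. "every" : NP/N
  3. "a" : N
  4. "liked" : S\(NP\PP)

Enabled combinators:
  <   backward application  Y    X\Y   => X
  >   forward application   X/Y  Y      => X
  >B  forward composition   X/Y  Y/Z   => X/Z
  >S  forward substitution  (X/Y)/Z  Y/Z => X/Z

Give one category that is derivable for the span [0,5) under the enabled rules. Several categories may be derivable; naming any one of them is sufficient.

S

[0,5] S   <
  [0,4] NP\PP   <
    [0,1] "that" : PP
    [1,4] (NP\PP)\PP   >
      [1,2] "chased" : ((NP\PP)\PP)/NP
      [2,4] NP   >
        [2,3] "every" : NP/N
        [3,4] "a" : N
  [4,5] "liked" : S\(NP\PP)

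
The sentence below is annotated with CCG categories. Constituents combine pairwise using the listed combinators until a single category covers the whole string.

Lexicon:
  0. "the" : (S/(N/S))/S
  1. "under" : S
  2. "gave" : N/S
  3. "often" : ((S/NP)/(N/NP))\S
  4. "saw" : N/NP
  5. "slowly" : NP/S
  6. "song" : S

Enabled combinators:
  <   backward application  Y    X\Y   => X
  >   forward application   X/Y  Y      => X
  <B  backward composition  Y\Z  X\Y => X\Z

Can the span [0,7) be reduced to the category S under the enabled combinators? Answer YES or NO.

[0,7] S   >
  [0,5] S/NP   >
    [0,4] (S/NP)/(N/NP)   <
      [0,3] S   >
        [0,2] S/(N/S)   >
          [0,1] "the" : (S/(N/S))/S
          [1,2] "under" : S
        [2,3] "gave" : N/S
      [3,4] "often" : ((S/NP)/(N/NP))\S
    [4,5] "saw" : N/NP
  [5,7] NP   >
    [5,6] "slowly" : NP/S
    [6,7] "song" : S

YES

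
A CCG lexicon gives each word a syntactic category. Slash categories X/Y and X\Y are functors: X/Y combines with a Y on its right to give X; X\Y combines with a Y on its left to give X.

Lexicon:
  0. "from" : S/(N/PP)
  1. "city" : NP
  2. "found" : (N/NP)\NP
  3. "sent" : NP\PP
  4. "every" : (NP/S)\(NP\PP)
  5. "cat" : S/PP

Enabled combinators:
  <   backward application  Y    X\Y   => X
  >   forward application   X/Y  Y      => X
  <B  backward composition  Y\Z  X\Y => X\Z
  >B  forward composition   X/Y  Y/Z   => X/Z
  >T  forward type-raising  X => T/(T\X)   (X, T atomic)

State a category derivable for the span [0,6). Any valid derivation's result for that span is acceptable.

[0,6] S   >
  [0,1] "from" : S/(N/PP)
  [1,6] N/PP   >B
    [1,3] N/NP   <
      [1,2] "city" : NP
      [2,3] "found" : (N/NP)\NP
    [3,6] NP/PP   >B
      [3,5] NP/S   <
        [3,4] "sent" : NP\PP
        [4,5] "every" : (NP/S)\(NP\PP)
      [5,6] "cat" : S/PP

S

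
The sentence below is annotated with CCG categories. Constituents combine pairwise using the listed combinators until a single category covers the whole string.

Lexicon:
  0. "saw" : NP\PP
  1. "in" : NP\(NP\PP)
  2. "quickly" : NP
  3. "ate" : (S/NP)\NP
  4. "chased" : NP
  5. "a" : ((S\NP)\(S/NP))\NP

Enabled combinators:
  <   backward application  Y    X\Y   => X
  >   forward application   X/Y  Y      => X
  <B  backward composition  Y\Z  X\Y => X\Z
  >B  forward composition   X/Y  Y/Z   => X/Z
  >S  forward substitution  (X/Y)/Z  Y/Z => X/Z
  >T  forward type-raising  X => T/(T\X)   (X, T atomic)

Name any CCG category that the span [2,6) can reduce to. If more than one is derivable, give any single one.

[0,6] S   <
  [0,2] NP   <
    [0,1] "saw" : NP\PP
    [1,2] "in" : NP\(NP\PP)
  [2,6] S\NP   <
    [2,4] S/NP   <
      [2,3] "quickly" : NP
      [3,4] "ate" : (S/NP)\NP
    [4,6] (S\NP)\(S/NP)   <
      [4,5] "chased" : NP
      [5,6] "a" : ((S\NP)\(S/NP))\NP

S\NP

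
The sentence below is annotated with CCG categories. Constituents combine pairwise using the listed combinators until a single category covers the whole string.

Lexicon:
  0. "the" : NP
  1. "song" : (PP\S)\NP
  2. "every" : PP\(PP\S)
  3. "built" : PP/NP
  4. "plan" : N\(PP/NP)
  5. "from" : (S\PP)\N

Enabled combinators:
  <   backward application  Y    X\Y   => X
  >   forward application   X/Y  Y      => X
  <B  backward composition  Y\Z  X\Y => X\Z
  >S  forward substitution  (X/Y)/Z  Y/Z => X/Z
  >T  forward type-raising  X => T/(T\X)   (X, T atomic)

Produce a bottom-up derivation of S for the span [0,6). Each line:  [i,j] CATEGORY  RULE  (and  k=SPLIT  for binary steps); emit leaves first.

[0,6] S   <
  [0,3] PP   <
    [0,2] PP\S   <
      [0,1] "the" : NP
      [1,2] "song" : (PP\S)\NP
    [2,3] "every" : PP\(PP\S)
  [3,6] S\PP   <
    [3,5] N   <
      [3,4] "built" : PP/NP
      [4,5] "plan" : N\(PP/NP)
    [5,6] "from" : (S\PP)\N

[0,1] NP  lex  "the"
[1,2] (PP\S)\NP  lex  "song"
[0,2] PP\S  <  k=1
[2,3] PP\(PP\S)  lex  "every"
[0,3] PP  <  k=2
[3,4] PP/NP  lex  "built"
[4,5] N\(PP/NP)  lex  "plan"
[3,5] N  <  k=4
[5,6] (S\PP)\N  lex  "from"
[3,6] S\PP  <  k=5
[0,6] S  <  k=3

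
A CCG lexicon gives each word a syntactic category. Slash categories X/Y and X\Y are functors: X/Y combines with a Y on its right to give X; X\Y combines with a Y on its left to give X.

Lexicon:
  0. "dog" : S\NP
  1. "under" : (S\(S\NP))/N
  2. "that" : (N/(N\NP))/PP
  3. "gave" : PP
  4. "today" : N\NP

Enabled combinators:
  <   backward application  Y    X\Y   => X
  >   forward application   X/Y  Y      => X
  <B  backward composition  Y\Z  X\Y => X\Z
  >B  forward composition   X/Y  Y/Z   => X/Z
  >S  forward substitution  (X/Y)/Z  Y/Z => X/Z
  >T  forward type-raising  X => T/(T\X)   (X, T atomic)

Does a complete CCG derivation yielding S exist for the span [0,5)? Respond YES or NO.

[0,5] S   <
  [0,1] "dog" : S\NP
  [1,5] S\(S\NP)   >
    [1,2] "under" : (S\(S\NP))/N
    [2,5] N   >
      [2,4] N/(N\NP)   >
        [2,3] "that" : (N/(N\NP))/PP
        [3,4] "gave" : PP
      [4,5] "today" : N\NP

YES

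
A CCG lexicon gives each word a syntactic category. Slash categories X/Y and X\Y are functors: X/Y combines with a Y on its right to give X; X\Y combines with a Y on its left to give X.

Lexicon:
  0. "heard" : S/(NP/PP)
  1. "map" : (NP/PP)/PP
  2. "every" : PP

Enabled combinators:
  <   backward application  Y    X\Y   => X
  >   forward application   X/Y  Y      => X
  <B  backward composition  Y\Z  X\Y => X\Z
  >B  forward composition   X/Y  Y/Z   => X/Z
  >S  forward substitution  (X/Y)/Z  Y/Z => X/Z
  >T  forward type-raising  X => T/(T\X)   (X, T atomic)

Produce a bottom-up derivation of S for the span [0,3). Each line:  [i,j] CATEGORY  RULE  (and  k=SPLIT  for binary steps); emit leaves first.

[0,1] S/(NP/PP)  lex  "heard"
[1,2] (NP/PP)/PP  lex  "map"
[0,2] S/PP  >B  k=1
[2,3] PP  lex  "every"
[0,3] S  >  k=2

[0,3] S   >
  [0,2] S/PP   >B
    [0,1] "heard" : S/(NP/PP)
    [1,2] "map" : (NP/PP)/PP
  [2,3] "every" : PP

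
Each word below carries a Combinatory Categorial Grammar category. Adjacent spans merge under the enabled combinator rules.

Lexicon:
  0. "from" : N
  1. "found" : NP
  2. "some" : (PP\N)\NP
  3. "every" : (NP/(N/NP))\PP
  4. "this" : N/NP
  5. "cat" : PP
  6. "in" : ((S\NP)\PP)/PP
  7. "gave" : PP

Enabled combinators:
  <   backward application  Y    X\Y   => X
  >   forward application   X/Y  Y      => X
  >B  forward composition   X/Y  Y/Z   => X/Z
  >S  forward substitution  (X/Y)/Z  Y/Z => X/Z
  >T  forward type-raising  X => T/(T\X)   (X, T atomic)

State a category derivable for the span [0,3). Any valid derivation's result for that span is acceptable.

PP

[0,8] S   <
  [0,5] NP   >
    [0,4] NP/(N/NP)   <
      [0,3] PP   <
        [0,1] "from" : N
        [1,3] PP\N   <
          [1,2] "found" : NP
          [2,3] "some" : (PP\N)\NP
      [3,4] "every" : (NP/(N/NP))\PP
    [4,5] "this" : N/NP
  [5,8] S\NP   <
    [5,6] "cat" : PP
    [6,8] (S\NP)\PP   >
      [6,7] "in" : ((S\NP)\PP)/PP
      [7,8] "gave" : PP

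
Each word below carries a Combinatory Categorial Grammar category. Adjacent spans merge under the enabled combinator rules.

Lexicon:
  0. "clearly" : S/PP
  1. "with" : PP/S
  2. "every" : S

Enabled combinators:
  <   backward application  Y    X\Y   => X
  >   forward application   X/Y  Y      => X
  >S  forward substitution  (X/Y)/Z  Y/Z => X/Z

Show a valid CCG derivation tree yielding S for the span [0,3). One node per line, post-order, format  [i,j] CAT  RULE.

[0,1] S/PP  lex  "clearly"
[1,2] PP/S  lex  "with"
[2,3] S  lex  "every"
[1,3] PP  >  k=2
[0,3] S  >  k=1

[0,3] S   >
  [0,1] "clearly" : S/PP
  [1,3] PP   >
    [1,2] "with" : PP/S
    [2,3] "every" : S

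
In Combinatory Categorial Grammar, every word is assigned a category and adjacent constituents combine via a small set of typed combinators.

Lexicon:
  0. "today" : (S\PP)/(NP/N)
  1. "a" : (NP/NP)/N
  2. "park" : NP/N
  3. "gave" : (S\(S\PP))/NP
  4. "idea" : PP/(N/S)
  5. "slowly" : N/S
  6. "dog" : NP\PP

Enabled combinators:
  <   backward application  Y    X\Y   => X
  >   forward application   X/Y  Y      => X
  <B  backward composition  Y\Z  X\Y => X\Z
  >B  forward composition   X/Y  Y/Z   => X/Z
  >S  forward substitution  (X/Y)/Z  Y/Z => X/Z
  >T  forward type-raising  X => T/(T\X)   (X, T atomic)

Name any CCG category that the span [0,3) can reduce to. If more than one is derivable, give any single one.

S\PP

[0,7] S   <
  [0,3] S\PP   >
    [0,1] "today" : (S\PP)/(NP/N)
    [1,3] NP/N   >S
      [1,2] "a" : (NP/NP)/N
      [2,3] "park" : NP/N
  [3,7] S\(S\PP)   >
    [3,4] "gave" : (S\(S\PP))/NP
    [4,7] NP   <
      [4,6] PP   >
        [4,5] "idea" : PP/(N/S)
        [5,6] "slowly" : N/S
      [6,7] "dog" : NP\PP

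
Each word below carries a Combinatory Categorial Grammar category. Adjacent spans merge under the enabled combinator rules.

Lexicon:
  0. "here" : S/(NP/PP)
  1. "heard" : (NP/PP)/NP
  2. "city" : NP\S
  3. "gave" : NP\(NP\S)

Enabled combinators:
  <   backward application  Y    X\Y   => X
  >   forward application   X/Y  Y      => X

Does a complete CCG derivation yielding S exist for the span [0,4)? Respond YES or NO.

[0,4] S   >
  [0,1] "here" : S/(NP/PP)
  [1,4] NP/PP   >
    [1,2] "heard" : (NP/PP)/NP
    [2,4] NP   <
      [2,3] "city" : NP\S
      [3,4] "gave" : NP\(NP\S)

YES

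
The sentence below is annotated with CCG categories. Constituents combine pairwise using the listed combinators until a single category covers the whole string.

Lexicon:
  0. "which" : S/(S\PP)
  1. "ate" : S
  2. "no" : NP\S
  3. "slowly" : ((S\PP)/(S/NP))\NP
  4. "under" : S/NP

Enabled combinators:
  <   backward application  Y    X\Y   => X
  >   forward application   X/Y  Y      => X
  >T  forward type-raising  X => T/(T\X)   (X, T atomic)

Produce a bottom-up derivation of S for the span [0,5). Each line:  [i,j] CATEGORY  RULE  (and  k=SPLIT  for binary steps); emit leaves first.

[0,5] S   >
  [0,1] "which" : S/(S\PP)
  [1,5] S\PP   >
    [1,4] (S\PP)/(S/NP)   <
      [1,3] NP   <
        [1,2] "ate" : S
        [2,3] "no" : NP\S
      [3,4] "slowly" : ((S\PP)/(S/NP))\NP
    [4,5] "under" : S/NP

[0,1] S/(S\PP)  lex  "which"
[1,2] S  lex  "ate"
[2,3] NP\S  lex  "no"
[1,3] NP  <  k=2
[3,4] ((S\PP)/(S/NP))\NP  lex  "slowly"
[1,4] (S\PP)/(S/NP)  <  k=3
[4,5] S/NP  lex  "under"
[1,5] S\PP  >  k=4
[0,5] S  >  k=1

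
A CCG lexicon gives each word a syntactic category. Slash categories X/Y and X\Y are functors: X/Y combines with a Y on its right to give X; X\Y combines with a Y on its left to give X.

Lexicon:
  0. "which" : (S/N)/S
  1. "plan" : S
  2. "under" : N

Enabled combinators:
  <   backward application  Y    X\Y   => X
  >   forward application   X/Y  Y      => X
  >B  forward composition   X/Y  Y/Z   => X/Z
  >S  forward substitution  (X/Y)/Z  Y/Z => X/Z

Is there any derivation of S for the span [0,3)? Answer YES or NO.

YES

[0,3] S   >
  [0,2] S/N   >
    [0,1] "which" : (S/N)/S
    [1,2] "plan" : S
  [2,3] "under" : N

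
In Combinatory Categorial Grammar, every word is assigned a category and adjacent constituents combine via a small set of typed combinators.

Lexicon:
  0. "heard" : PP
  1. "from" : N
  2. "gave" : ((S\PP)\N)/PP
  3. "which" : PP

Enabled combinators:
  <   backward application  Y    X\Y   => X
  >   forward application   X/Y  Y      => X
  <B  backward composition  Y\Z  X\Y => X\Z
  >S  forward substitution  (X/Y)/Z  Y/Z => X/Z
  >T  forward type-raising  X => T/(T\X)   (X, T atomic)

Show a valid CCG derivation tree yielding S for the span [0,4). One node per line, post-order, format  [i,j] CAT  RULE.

[0,1] PP  lex  "heard"
[0,1] S/(S\PP)  >T
[1,2] N  lex  "from"
[2,3] ((S\PP)\N)/PP  lex  "gave"
[3,4] PP  lex  "which"
[2,4] (S\PP)\N  >  k=3
[1,4] S\PP  <  k=2
[0,4] S  >  k=1

[0,4] S   >
  [0,1] S/(S\PP)   >T
    [0,1] "heard" : PP
  [1,4] S\PP   <
    [1,2] "from" : N
    [2,4] (S\PP)\N   >
      [2,3] "gave" : ((S\PP)\N)/PP
      [3,4] "which" : PP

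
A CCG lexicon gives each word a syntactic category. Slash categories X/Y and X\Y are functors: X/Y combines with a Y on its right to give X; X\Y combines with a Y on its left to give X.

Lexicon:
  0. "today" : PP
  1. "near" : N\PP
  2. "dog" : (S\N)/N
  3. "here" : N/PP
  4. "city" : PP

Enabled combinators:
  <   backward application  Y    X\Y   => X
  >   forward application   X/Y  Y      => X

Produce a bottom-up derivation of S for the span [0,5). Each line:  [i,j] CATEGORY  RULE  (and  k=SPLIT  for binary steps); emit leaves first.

[0,5] S   <
  [0,2] N   <
    [0,1] "today" : PP
    [1,2] "near" : N\PP
  [2,5] S\N   >
    [2,3] "dog" : (S\N)/N
    [3,5] N   >
      [3,4] "here" : N/PP
      [4,5] "city" : PP

[0,1] PP  lex  "today"
[1,2] N\PP  lex  "near"
[0,2] N  <  k=1
[2,3] (S\N)/N  lex  "dog"
[3,4] N/PP  lex  "here"
[4,5] PP  lex  "city"
[3,5] N  >  k=4
[2,5] S\N  >  k=3
[0,5] S  <  k=2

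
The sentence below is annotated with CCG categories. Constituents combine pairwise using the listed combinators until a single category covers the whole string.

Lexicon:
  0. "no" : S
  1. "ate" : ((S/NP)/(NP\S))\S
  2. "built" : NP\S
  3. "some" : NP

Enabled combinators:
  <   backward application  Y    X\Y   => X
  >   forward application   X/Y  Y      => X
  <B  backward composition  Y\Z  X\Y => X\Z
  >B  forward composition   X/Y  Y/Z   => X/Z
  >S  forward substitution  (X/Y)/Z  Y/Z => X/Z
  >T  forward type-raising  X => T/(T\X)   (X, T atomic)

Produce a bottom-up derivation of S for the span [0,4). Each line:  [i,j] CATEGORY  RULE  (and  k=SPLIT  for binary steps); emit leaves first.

[0,4] S   >
  [0,3] S/NP   >
    [0,2] (S/NP)/(NP\S)   <
      [0,1] "no" : S
      [1,2] "ate" : ((S/NP)/(NP\S))\S
    [2,3] "built" : NP\S
  [3,4] "some" : NP

[0,1] S  lex  "no"
[1,2] ((S/NP)/(NP\S))\S  lex  "ate"
[0,2] (S/NP)/(NP\S)  <  k=1
[2,3] NP\S  lex  "built"
[0,3] S/NP  >  k=2
[3,4] NP  lex  "some"
[0,4] S  >  k=3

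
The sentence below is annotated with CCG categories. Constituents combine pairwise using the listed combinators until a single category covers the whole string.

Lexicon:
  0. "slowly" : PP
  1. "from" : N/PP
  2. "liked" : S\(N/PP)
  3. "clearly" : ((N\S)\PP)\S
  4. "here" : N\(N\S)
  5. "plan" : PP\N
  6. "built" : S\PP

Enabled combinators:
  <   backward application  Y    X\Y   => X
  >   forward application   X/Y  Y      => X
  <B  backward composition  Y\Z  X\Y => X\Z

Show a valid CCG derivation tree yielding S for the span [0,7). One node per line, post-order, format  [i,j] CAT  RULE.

[0,1] PP  lex  "slowly"
[1,2] N/PP  lex  "from"
[2,3] S\(N/PP)  lex  "liked"
[1,3] S  <  k=2
[3,4] ((N\S)\PP)\S  lex  "clearly"
[1,4] (N\S)\PP  <  k=3
[4,5] N\(N\S)  lex  "here"
[1,5] N\PP  <B  k=4
[0,5] N  <  k=1
[5,6] PP\N  lex  "plan"
[6,7] S\PP  lex  "built"
[5,7] S\N  <B  k=6
[0,7] S  <  k=5

[0,7] S   <
  [0,5] N   <
    [0,1] "slowly" : PP
    [1,5] N\PP   <B
      [1,4] (N\S)\PP   <
        [1,3] S   <
          [1,2] "from" : N/PP
          [2,3] "liked" : S\(N/PP)
        [3,4] "clearly" : ((N\S)\PP)\S
      [4,5] "here" : N\(N\S)
  [5,7] S\N   <B
    [5,6] "plan" : PP\N
    [6,7] "built" : S\PP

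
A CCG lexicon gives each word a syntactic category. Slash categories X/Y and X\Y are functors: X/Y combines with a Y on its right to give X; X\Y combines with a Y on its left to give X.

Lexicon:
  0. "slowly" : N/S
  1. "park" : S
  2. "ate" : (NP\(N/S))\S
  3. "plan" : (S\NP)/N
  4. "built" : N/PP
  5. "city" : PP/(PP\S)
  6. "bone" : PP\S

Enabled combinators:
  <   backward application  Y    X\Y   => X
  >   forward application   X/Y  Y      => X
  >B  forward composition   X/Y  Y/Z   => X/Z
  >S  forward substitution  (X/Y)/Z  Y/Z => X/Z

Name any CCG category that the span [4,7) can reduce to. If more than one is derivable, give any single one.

[0,7] S   <
  [0,3] NP   <
    [0,1] "slowly" : N/S
    [1,3] NP\(N/S)   <
      [1,2] "park" : S
      [2,3] "ate" : (NP\(N/S))\S
  [3,7] S\NP   >
    [3,4] "plan" : (S\NP)/N
    [4,7] N   >
      [4,5] "built" : N/PP
      [5,7] PP   >
        [5,6] "city" : PP/(PP\S)
        [6,7] "bone" : PP\S

N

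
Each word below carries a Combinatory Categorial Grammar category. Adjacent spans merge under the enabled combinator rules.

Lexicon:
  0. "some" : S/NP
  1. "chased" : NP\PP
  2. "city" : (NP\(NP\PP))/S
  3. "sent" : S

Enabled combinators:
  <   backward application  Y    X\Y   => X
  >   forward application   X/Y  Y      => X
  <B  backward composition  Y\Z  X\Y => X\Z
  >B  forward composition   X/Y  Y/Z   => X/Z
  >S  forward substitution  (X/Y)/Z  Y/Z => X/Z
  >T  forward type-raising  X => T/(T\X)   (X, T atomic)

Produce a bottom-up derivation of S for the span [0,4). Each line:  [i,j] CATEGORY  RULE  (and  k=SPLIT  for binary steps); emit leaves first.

[0,4] S   >
  [0,1] "some" : S/NP
  [1,4] NP   <
    [1,2] "chased" : NP\PP
    [2,4] NP\(NP\PP)   >
      [2,3] "city" : (NP\(NP\PP))/S
      [3,4] "sent" : S

[0,1] S/NP  lex  "some"
[1,2] NP\PP  lex  "chased"
[2,3] (NP\(NP\PP))/S  lex  "city"
[3,4] S  lex  "sent"
[2,4] NP\(NP\PP)  >  k=3
[1,4] NP  <  k=2
[0,4] S  >  k=1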